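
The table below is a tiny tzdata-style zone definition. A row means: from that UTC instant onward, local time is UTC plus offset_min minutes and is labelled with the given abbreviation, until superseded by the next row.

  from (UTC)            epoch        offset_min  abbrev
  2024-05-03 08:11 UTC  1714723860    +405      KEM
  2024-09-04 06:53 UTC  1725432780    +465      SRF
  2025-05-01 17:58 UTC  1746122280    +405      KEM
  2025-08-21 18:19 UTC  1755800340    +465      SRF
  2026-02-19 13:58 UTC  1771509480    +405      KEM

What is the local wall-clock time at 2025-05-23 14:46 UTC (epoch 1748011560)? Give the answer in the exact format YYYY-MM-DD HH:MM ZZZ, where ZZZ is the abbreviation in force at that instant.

2025-05-23 21:31 KEM

Query: 2025-05-23 14:46 UTC
Rule 3/5 (KEM, +06:45): 2025-05-01 17:58 UTC ≤ query < 2025-08-21 18:19 UTC
14·60 + 46 + 405 = 1291 min
1291 = 0·1440 + 1291; 1291 = 21·60 + 31 → 21:31, same day
→ 2025-05-23 21:31 KEM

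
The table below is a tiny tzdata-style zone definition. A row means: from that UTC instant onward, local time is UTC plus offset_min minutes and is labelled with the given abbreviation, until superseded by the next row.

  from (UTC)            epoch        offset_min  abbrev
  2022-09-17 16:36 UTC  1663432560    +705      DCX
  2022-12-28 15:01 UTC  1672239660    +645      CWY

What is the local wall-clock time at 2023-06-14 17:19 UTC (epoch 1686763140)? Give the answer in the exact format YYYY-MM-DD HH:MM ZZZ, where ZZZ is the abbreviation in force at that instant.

2023-06-15 04:04 CWY

Query: 2023-06-14 17:19 UTC
Rule 2/2 (CWY, +10:45): 2022-12-28 15:01 UTC ≤ query < +∞
17·60 + 19 + 645 = 1684 min
1684 = 1·1440 + 244; 244 = 4·60 + 4 → 04:04, 2023-06-14 + 1 day = 2023-06-15
→ 2023-06-15 04:04 CWY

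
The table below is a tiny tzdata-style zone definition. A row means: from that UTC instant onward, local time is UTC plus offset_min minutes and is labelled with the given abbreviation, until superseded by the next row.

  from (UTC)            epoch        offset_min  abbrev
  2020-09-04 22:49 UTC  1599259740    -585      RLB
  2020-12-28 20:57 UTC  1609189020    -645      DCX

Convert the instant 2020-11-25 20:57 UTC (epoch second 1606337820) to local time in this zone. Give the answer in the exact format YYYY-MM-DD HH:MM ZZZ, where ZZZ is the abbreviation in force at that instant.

2020-11-25 11:12 RLB

Query: 2020-11-25 20:57 UTC
Rule 1/2 (RLB, -09:45): 2020-09-04 22:49 UTC ≤ query < 2020-12-28 20:57 UTC
20·60 + 57 - 585 = 672 min
672 = 0·1440 + 672; 672 = 11·60 + 12 → 11:12, same day
→ 2020-11-25 11:12 RLB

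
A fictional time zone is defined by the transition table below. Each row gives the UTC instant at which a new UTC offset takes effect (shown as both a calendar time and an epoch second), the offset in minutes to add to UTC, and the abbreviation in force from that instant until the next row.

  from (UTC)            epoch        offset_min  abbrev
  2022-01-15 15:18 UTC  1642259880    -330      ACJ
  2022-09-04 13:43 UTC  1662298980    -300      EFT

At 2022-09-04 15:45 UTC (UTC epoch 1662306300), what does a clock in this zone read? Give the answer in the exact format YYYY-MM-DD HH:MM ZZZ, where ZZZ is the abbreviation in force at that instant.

Query: 2022-09-04 15:45 UTC
Rule 2/2 (EFT, -05:00): 2022-09-04 13:43 UTC ≤ query < +∞
15·60 + 45 - 300 = 645 min
645 = 0·1440 + 645; 645 = 10·60 + 45 → 10:45, same day
→ 2022-09-04 10:45 EFT

2022-09-04 10:45 EFT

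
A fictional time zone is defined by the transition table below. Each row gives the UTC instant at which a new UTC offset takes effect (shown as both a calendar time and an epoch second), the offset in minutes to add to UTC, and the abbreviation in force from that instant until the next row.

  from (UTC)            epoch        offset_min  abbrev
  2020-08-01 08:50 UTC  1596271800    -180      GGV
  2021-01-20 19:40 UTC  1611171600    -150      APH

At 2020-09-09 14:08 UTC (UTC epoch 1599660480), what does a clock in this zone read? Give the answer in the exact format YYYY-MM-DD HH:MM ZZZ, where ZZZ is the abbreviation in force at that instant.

2020-09-09 11:08 GGV

Query: 2020-09-09 14:08 UTC
Rule 1/2 (GGV, -03:00): 2020-08-01 08:50 UTC ≤ query < 2021-01-20 19:40 UTC
14·60 + 8 - 180 = 668 min
668 = 0·1440 + 668; 668 = 11·60 + 8 → 11:08, same day
→ 2020-09-09 11:08 GGV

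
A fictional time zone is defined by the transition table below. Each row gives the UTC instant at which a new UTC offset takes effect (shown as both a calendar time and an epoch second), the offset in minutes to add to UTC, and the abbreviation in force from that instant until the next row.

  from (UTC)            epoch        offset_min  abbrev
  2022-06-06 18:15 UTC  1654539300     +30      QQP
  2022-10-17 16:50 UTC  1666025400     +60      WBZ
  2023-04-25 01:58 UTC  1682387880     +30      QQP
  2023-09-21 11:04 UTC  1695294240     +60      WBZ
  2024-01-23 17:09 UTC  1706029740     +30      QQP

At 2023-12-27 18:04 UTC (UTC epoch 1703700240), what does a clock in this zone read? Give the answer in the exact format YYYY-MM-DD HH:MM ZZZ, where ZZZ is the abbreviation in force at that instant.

Query: 2023-12-27 18:04 UTC
Rule 4/5 (WBZ, +01:00): 2023-09-21 11:04 UTC ≤ query < 2024-01-23 17:09 UTC
18·60 + 4 + 60 = 1144 min
1144 = 0·1440 + 1144; 1144 = 19·60 + 4 → 19:04, same day
→ 2023-12-27 19:04 WBZ

2023-12-27 19:04 WBZ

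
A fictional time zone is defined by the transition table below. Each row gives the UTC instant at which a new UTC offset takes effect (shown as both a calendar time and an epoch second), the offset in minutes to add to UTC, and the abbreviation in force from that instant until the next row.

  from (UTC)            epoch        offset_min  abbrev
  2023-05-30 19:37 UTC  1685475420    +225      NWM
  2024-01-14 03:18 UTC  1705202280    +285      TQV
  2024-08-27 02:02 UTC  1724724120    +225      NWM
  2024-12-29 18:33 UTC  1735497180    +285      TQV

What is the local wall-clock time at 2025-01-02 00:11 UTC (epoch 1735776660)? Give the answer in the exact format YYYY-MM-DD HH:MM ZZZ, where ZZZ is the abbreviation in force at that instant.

Query: 2025-01-02 00:11 UTC
Rule 4/4 (TQV, +04:45): 2024-12-29 18:33 UTC ≤ query < +∞
0·60 + 11 + 285 = 296 min
296 = 0·1440 + 296; 296 = 4·60 + 56 → 04:56, same day
→ 2025-01-02 04:56 TQV

2025-01-02 04:56 TQV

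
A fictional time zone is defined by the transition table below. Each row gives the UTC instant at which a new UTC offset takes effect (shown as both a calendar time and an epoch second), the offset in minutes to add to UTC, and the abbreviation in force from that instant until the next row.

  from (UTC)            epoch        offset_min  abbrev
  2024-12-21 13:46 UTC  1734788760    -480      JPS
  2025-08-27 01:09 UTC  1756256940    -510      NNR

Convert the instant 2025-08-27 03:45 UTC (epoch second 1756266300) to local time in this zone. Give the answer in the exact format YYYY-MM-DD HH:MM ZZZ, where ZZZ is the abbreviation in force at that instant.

Query: 2025-08-27 03:45 UTC
Rule 2/2 (NNR, -08:30): 2025-08-27 01:09 UTC ≤ query < +∞
3·60 + 45 - 510 = -285 min
-285 = -1·1440 + 1155; 1155 = 19·60 + 15 → 19:15, 2025-08-27 - 1 day = 2025-08-26
→ 2025-08-26 19:15 NNR

2025-08-26 19:15 NNR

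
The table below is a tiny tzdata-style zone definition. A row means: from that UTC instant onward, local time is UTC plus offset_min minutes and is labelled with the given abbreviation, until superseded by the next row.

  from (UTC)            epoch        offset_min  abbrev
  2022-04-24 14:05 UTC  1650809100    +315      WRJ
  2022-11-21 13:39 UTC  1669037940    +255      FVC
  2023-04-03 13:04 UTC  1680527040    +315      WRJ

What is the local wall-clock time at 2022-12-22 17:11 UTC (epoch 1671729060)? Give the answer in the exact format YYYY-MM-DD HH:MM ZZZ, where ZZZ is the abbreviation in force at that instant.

Query: 2022-12-22 17:11 UTC
Rule 2/3 (FVC, +04:15): 2022-11-21 13:39 UTC ≤ query < 2023-04-03 13:04 UTC
17·60 + 11 + 255 = 1286 min
1286 = 0·1440 + 1286; 1286 = 21·60 + 26 → 21:26, same day
→ 2022-12-22 21:26 FVC

2022-12-22 21:26 FVC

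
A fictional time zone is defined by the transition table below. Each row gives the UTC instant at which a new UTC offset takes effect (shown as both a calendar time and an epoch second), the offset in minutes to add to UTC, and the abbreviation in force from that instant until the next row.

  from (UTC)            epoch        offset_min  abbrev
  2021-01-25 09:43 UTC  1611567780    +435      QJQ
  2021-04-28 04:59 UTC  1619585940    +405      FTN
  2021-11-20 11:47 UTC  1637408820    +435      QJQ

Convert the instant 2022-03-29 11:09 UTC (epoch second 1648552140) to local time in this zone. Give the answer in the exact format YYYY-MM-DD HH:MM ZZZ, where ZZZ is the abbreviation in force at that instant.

Query: 2022-03-29 11:09 UTC
Rule 3/3 (QJQ, +07:15): 2021-11-20 11:47 UTC ≤ query < +∞
11·60 + 9 + 435 = 1104 min
1104 = 0·1440 + 1104; 1104 = 18·60 + 24 → 18:24, same day
→ 2022-03-29 18:24 QJQ

2022-03-29 18:24 QJQ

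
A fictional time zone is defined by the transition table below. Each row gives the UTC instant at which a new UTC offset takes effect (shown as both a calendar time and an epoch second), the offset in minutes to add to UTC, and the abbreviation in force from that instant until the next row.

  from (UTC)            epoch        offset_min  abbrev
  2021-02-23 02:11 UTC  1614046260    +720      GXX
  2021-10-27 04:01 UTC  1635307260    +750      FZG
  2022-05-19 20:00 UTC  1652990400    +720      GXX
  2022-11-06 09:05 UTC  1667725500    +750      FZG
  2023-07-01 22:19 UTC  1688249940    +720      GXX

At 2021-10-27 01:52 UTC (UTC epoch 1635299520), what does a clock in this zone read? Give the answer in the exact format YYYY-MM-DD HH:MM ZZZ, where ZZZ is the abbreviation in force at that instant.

2021-10-27 13:52 GXX

Query: 2021-10-27 01:52 UTC
Rule 1/5 (GXX, +12:00): 2021-02-23 02:11 UTC ≤ query < 2021-10-27 04:01 UTC
1·60 + 52 + 720 = 832 min
832 = 0·1440 + 832; 832 = 13·60 + 52 → 13:52, same day
→ 2021-10-27 13:52 GXX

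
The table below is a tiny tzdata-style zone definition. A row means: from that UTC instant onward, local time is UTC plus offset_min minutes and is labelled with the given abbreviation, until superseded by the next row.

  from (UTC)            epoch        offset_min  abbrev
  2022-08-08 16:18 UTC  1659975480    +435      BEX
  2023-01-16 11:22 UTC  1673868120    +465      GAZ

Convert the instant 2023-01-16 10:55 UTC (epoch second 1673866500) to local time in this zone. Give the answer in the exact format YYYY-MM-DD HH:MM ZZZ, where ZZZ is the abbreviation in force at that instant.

2023-01-16 18:10 BEX

Query: 2023-01-16 10:55 UTC
Rule 1/2 (BEX, +07:15): 2022-08-08 16:18 UTC ≤ query < 2023-01-16 11:22 UTC
10·60 + 55 + 435 = 1090 min
1090 = 0·1440 + 1090; 1090 = 18·60 + 10 → 18:10, same day
→ 2023-01-16 18:10 BEX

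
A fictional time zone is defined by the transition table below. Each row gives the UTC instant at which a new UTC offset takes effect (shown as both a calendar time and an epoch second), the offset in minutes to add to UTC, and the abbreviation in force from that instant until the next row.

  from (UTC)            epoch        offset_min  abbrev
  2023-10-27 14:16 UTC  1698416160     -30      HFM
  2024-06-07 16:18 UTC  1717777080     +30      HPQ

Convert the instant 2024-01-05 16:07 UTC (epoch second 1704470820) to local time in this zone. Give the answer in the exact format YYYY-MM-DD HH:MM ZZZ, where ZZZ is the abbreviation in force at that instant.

Query: 2024-01-05 16:07 UTC
Rule 1/2 (HFM, -00:30): 2023-10-27 14:16 UTC ≤ query < 2024-06-07 16:18 UTC
16·60 + 7 - 30 = 937 min
937 = 0·1440 + 937; 937 = 15·60 + 37 → 15:37, same day
→ 2024-01-05 15:37 HFM

2024-01-05 15:37 HFM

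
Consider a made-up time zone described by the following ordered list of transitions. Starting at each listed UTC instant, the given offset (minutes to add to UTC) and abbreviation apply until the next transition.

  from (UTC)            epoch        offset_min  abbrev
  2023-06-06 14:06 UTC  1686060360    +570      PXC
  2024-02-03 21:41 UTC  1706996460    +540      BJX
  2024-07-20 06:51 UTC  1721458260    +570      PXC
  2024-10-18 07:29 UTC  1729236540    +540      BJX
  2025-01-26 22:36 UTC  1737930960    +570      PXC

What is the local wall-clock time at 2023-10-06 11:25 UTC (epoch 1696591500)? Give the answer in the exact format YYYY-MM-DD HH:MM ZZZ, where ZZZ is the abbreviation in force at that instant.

Query: 2023-10-06 11:25 UTC
Rule 1/5 (PXC, +09:30): 2023-06-06 14:06 UTC ≤ query < 2024-02-03 21:41 UTC
11·60 + 25 + 570 = 1255 min
1255 = 0·1440 + 1255; 1255 = 20·60 + 55 → 20:55, same day
→ 2023-10-06 20:55 PXC

2023-10-06 20:55 PXC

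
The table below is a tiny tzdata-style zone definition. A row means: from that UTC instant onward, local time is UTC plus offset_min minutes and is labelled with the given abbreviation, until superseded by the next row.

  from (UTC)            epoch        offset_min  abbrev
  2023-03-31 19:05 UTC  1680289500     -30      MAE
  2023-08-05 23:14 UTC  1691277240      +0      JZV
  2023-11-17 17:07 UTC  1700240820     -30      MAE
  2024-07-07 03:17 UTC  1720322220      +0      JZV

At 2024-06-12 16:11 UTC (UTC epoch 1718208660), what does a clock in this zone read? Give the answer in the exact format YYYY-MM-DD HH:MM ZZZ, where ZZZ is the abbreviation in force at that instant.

2024-06-12 15:41 MAE

Query: 2024-06-12 16:11 UTC
Rule 3/4 (MAE, -00:30): 2023-11-17 17:07 UTC ≤ query < 2024-07-07 03:17 UTC
16·60 + 11 - 30 = 941 min
941 = 0·1440 + 941; 941 = 15·60 + 41 → 15:41, same day
→ 2024-06-12 15:41 MAE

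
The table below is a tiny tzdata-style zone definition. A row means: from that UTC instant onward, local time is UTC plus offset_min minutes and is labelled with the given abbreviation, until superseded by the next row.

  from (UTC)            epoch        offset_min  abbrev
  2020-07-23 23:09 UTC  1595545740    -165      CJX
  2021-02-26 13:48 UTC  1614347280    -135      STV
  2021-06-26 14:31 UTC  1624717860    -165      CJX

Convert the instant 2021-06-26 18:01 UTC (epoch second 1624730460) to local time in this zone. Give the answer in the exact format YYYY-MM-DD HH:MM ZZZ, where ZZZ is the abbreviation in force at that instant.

Query: 2021-06-26 18:01 UTC
Rule 3/3 (CJX, -02:45): 2021-06-26 14:31 UTC ≤ query < +∞
18·60 + 1 - 165 = 916 min
916 = 0·1440 + 916; 916 = 15·60 + 16 → 15:16, same day
→ 2021-06-26 15:16 CJX

2021-06-26 15:16 CJX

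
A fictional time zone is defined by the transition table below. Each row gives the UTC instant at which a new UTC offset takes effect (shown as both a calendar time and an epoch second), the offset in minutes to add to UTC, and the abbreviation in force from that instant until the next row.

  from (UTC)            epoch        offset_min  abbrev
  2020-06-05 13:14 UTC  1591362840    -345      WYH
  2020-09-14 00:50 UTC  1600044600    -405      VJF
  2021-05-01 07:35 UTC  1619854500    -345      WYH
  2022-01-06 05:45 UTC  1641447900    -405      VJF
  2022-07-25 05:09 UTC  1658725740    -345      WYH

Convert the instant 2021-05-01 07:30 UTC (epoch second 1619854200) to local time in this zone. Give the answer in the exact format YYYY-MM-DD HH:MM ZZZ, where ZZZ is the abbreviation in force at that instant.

2021-05-01 00:45 VJF

Query: 2021-05-01 07:30 UTC
Rule 2/5 (VJF, -06:45): 2020-09-14 00:50 UTC ≤ query < 2021-05-01 07:35 UTC
7·60 + 30 - 405 = 45 min
45 = 0·1440 + 45; 45 = 0·60 + 45 → 00:45, same day
→ 2021-05-01 00:45 VJF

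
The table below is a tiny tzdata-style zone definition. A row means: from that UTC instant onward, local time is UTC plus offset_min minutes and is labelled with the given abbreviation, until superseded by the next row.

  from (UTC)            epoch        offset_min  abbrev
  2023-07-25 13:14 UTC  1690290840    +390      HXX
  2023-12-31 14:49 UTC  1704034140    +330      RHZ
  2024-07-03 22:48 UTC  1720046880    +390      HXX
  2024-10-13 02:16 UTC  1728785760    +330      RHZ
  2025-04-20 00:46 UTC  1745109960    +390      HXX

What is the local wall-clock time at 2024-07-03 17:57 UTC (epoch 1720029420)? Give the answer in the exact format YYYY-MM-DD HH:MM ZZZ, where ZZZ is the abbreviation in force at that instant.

Query: 2024-07-03 17:57 UTC
Rule 2/5 (RHZ, +05:30): 2023-12-31 14:49 UTC ≤ query < 2024-07-03 22:48 UTC
17·60 + 57 + 330 = 1407 min
1407 = 0·1440 + 1407; 1407 = 23·60 + 27 → 23:27, same day
→ 2024-07-03 23:27 RHZ

2024-07-03 23:27 RHZ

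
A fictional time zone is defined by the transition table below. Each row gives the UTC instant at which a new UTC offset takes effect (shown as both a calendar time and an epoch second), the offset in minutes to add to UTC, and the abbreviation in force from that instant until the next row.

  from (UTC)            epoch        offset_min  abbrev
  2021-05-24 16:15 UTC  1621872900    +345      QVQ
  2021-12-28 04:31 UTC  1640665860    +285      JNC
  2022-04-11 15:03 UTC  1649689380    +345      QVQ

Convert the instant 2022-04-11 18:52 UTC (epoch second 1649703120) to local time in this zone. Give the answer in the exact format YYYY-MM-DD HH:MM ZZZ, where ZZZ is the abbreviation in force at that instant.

Query: 2022-04-11 18:52 UTC
Rule 3/3 (QVQ, +05:45): 2022-04-11 15:03 UTC ≤ query < +∞
18·60 + 52 + 345 = 1477 min
1477 = 1·1440 + 37; 37 = 0·60 + 37 → 00:37, 2022-04-11 + 1 day = 2022-04-12
→ 2022-04-12 00:37 QVQ

2022-04-12 00:37 QVQ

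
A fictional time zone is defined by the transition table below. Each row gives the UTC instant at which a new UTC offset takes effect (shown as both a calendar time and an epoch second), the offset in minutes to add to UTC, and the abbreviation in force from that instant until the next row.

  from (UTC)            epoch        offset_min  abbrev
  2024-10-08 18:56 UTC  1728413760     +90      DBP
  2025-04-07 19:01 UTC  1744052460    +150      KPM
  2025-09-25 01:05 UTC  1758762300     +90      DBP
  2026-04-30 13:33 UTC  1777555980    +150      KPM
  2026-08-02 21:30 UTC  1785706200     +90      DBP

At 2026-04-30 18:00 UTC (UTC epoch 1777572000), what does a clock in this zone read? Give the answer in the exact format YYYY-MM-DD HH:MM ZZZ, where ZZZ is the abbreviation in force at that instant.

Query: 2026-04-30 18:00 UTC
Rule 4/5 (KPM, +02:30): 2026-04-30 13:33 UTC ≤ query < 2026-08-02 21:30 UTC
18·60 + 0 + 150 = 1230 min
1230 = 0·1440 + 1230; 1230 = 20·60 + 30 → 20:30, same day
→ 2026-04-30 20:30 KPM

2026-04-30 20:30 KPM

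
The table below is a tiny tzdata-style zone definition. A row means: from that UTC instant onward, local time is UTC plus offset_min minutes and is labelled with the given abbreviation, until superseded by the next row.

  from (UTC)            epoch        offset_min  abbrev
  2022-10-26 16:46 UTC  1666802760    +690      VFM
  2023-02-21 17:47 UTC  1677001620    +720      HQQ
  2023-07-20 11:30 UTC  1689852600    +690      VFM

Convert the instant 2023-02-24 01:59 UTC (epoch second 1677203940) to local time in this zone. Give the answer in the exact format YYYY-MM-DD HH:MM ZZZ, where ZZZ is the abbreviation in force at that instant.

2023-02-24 13:59 HQQ

Query: 2023-02-24 01:59 UTC
Rule 2/3 (HQQ, +12:00): 2023-02-21 17:47 UTC ≤ query < 2023-07-20 11:30 UTC
1·60 + 59 + 720 = 839 min
839 = 0·1440 + 839; 839 = 13·60 + 59 → 13:59, same day
→ 2023-02-24 13:59 HQQ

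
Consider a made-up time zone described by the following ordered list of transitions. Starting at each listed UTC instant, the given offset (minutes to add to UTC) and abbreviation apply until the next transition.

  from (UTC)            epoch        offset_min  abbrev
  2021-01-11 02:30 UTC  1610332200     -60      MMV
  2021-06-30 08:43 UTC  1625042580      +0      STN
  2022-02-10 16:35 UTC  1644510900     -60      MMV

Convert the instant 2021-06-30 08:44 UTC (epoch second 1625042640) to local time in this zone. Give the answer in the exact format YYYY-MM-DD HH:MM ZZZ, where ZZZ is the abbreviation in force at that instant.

2021-06-30 08:44 STN

Query: 2021-06-30 08:44 UTC
Rule 2/3 (STN, +00:00): 2021-06-30 08:43 UTC ≤ query < 2022-02-10 16:35 UTC
8·60 + 44 + 0 = 524 min
524 = 0·1440 + 524; 524 = 8·60 + 44 → 08:44, same day
→ 2021-06-30 08:44 STN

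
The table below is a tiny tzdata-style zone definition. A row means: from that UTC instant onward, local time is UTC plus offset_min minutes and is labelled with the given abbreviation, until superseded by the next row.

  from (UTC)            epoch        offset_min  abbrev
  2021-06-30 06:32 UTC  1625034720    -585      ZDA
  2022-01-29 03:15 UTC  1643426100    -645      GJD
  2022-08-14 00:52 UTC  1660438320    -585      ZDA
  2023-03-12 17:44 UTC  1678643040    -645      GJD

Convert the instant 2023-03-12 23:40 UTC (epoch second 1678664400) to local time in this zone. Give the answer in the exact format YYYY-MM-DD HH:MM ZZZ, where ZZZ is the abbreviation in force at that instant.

2023-03-12 12:55 GJD

Query: 2023-03-12 23:40 UTC
Rule 4/4 (GJD, -10:45): 2023-03-12 17:44 UTC ≤ query < +∞
23·60 + 40 - 645 = 775 min
775 = 0·1440 + 775; 775 = 12·60 + 55 → 12:55, same day
→ 2023-03-12 12:55 GJD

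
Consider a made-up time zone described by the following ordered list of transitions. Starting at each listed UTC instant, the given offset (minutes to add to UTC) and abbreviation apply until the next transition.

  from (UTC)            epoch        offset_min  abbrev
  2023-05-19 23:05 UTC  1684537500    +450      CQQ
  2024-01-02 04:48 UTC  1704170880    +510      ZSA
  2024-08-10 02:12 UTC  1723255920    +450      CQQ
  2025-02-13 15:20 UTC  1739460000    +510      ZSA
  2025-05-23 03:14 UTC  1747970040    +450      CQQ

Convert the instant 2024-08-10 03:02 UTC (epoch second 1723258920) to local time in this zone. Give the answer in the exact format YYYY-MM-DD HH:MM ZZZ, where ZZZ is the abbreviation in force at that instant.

Query: 2024-08-10 03:02 UTC
Rule 3/5 (CQQ, +07:30): 2024-08-10 02:12 UTC ≤ query < 2025-02-13 15:20 UTC
3·60 + 2 + 450 = 632 min
632 = 0·1440 + 632; 632 = 10·60 + 32 → 10:32, same day
→ 2024-08-10 10:32 CQQ

2024-08-10 10:32 CQQ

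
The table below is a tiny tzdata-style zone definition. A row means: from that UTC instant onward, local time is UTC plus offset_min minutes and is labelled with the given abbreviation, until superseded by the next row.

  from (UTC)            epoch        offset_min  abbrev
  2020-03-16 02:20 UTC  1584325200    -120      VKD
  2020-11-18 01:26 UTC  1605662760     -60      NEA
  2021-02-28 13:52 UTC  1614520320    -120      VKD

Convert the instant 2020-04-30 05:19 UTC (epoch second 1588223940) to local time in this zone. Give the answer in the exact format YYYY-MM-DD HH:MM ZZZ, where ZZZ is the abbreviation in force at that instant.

2020-04-30 03:19 VKD

Query: 2020-04-30 05:19 UTC
Rule 1/3 (VKD, -02:00): 2020-03-16 02:20 UTC ≤ query < 2020-11-18 01:26 UTC
5·60 + 19 - 120 = 199 min
199 = 0·1440 + 199; 199 = 3·60 + 19 → 03:19, same day
→ 2020-04-30 03:19 VKD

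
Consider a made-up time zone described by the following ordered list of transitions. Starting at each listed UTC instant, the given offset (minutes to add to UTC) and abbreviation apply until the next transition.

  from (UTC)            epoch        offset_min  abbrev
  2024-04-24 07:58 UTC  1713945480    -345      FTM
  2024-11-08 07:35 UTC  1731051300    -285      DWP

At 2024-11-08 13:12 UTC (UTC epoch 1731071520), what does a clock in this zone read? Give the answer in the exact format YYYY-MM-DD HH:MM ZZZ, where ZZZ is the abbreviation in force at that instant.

2024-11-08 08:27 DWP

Query: 2024-11-08 13:12 UTC
Rule 2/2 (DWP, -04:45): 2024-11-08 07:35 UTC ≤ query < +∞
13·60 + 12 - 285 = 507 min
507 = 0·1440 + 507; 507 = 8·60 + 27 → 08:27, same day
→ 2024-11-08 08:27 DWP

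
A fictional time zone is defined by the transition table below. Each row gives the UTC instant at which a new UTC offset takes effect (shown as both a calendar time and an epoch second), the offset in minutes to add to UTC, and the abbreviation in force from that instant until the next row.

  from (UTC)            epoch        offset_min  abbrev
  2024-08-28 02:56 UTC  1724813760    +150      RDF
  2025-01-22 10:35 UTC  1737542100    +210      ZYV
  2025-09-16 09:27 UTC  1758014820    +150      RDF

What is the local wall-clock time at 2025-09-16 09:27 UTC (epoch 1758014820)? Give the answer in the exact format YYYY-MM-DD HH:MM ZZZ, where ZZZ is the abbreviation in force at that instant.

Query: 2025-09-16 09:27 UTC
Rule 3/3 (RDF, +02:30): 2025-09-16 09:27 UTC ≤ query < +∞
9·60 + 27 + 150 = 717 min
717 = 0·1440 + 717; 717 = 11·60 + 57 → 11:57, same day
→ 2025-09-16 11:57 RDF

2025-09-16 11:57 RDF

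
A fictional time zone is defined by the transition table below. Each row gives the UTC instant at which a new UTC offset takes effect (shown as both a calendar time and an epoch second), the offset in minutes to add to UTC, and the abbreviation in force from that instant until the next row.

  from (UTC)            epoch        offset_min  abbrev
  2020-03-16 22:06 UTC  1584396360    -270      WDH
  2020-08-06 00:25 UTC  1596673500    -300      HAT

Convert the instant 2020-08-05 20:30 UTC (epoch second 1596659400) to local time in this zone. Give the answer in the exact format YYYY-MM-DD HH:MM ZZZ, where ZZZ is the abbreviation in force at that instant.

2020-08-05 16:00 WDH

Query: 2020-08-05 20:30 UTC
Rule 1/2 (WDH, -04:30): 2020-03-16 22:06 UTC ≤ query < 2020-08-06 00:25 UTC
20·60 + 30 - 270 = 960 min
960 = 0·1440 + 960; 960 = 16·60 + 0 → 16:00, same day
→ 2020-08-05 16:00 WDH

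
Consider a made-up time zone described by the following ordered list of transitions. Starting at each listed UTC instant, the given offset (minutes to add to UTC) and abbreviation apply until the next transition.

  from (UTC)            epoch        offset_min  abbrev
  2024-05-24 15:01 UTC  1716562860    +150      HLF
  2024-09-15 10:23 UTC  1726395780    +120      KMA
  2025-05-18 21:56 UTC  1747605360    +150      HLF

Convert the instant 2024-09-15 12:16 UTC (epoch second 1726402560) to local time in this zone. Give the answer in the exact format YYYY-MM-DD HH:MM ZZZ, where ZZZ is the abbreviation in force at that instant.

2024-09-15 14:16 KMA

Query: 2024-09-15 12:16 UTC
Rule 2/3 (KMA, +02:00): 2024-09-15 10:23 UTC ≤ query < 2025-05-18 21:56 UTC
12·60 + 16 + 120 = 856 min
856 = 0·1440 + 856; 856 = 14·60 + 16 → 14:16, same day
→ 2024-09-15 14:16 KMA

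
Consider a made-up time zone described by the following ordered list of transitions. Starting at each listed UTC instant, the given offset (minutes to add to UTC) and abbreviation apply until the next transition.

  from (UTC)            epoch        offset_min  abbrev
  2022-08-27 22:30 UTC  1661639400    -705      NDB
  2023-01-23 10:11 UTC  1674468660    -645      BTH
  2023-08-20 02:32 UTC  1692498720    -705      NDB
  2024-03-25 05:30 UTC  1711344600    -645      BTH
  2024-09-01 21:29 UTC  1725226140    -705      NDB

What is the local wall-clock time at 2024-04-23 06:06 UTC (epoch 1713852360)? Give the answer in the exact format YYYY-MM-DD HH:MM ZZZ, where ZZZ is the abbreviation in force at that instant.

2024-04-22 19:21 BTH

Query: 2024-04-23 06:06 UTC
Rule 4/5 (BTH, -10:45): 2024-03-25 05:30 UTC ≤ query < 2024-09-01 21:29 UTC
6·60 + 6 - 645 = -279 min
-279 = -1·1440 + 1161; 1161 = 19·60 + 21 → 19:21, 2024-04-23 - 1 day = 2024-04-22
→ 2024-04-22 19:21 BTH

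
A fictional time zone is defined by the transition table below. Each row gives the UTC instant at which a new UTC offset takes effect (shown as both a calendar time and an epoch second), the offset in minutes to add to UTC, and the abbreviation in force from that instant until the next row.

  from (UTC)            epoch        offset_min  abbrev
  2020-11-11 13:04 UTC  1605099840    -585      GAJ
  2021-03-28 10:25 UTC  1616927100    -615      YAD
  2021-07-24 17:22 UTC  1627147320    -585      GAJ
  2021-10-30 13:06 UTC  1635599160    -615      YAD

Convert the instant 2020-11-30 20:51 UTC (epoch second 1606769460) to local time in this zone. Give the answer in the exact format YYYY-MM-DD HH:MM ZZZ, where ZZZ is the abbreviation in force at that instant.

2020-11-30 11:06 GAJ

Query: 2020-11-30 20:51 UTC
Rule 1/4 (GAJ, -09:45): 2020-11-11 13:04 UTC ≤ query < 2021-03-28 10:25 UTC
20·60 + 51 - 585 = 666 min
666 = 0·1440 + 666; 666 = 11·60 + 6 → 11:06, same day
→ 2020-11-30 11:06 GAJ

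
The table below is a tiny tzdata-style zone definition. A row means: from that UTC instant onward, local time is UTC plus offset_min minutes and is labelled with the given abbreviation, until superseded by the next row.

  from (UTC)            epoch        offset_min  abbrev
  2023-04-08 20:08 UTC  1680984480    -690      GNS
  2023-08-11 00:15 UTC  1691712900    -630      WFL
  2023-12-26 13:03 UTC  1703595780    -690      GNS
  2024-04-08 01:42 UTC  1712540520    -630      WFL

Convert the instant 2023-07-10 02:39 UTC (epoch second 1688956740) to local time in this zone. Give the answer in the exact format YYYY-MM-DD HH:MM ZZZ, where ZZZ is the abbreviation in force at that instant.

2023-07-09 15:09 GNS

Query: 2023-07-10 02:39 UTC
Rule 1/4 (GNS, -11:30): 2023-04-08 20:08 UTC ≤ query < 2023-08-11 00:15 UTC
2·60 + 39 - 690 = -531 min
-531 = -1·1440 + 909; 909 = 15·60 + 9 → 15:09, 2023-07-10 - 1 day = 2023-07-09
→ 2023-07-09 15:09 GNS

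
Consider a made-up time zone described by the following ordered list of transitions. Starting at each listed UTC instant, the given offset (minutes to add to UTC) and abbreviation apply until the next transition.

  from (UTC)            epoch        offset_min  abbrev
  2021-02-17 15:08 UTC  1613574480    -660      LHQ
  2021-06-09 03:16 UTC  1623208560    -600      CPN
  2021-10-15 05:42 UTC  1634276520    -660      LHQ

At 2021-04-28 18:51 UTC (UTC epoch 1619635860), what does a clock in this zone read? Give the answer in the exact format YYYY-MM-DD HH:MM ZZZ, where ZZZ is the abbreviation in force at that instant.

Query: 2021-04-28 18:51 UTC
Rule 1/3 (LHQ, -11:00): 2021-02-17 15:08 UTC ≤ query < 2021-06-09 03:16 UTC
18·60 + 51 - 660 = 471 min
471 = 0·1440 + 471; 471 = 7·60 + 51 → 07:51, same day
→ 2021-04-28 07:51 LHQ

2021-04-28 07:51 LHQ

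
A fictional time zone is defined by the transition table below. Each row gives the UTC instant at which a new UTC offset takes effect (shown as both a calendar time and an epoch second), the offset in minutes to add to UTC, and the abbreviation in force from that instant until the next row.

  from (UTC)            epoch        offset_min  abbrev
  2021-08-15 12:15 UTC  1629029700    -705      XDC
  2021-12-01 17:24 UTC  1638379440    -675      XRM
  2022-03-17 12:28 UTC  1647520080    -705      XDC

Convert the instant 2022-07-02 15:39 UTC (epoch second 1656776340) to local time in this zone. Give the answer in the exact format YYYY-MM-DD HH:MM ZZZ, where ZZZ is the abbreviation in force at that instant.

2022-07-02 03:54 XDC

Query: 2022-07-02 15:39 UTC
Rule 3/3 (XDC, -11:45): 2022-03-17 12:28 UTC ≤ query < +∞
15·60 + 39 - 705 = 234 min
234 = 0·1440 + 234; 234 = 3·60 + 54 → 03:54, same day
→ 2022-07-02 03:54 XDC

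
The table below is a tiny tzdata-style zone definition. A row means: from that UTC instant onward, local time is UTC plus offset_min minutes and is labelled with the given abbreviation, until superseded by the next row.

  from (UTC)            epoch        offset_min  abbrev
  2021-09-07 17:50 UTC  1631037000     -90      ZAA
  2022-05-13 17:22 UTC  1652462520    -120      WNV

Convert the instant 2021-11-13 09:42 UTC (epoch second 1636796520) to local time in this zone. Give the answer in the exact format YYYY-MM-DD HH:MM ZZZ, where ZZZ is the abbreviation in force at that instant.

2021-11-13 08:12 ZAA

Query: 2021-11-13 09:42 UTC
Rule 1/2 (ZAA, -01:30): 2021-09-07 17:50 UTC ≤ query < 2022-05-13 17:22 UTC
9·60 + 42 - 90 = 492 min
492 = 0·1440 + 492; 492 = 8·60 + 12 → 08:12, same day
→ 2021-11-13 08:12 ZAA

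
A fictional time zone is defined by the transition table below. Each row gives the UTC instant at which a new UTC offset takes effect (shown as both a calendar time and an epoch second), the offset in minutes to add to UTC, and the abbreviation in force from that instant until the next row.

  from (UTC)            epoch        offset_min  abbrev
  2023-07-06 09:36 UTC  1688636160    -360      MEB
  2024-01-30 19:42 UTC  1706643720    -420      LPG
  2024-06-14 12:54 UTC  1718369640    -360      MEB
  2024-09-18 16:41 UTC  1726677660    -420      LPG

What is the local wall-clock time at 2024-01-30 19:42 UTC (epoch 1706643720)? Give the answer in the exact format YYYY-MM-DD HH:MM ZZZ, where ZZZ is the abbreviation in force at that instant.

Query: 2024-01-30 19:42 UTC
Rule 2/4 (LPG, -07:00): 2024-01-30 19:42 UTC ≤ query < 2024-06-14 12:54 UTC
19·60 + 42 - 420 = 762 min
762 = 0·1440 + 762; 762 = 12·60 + 42 → 12:42, same day
→ 2024-01-30 12:42 LPG

2024-01-30 12:42 LPG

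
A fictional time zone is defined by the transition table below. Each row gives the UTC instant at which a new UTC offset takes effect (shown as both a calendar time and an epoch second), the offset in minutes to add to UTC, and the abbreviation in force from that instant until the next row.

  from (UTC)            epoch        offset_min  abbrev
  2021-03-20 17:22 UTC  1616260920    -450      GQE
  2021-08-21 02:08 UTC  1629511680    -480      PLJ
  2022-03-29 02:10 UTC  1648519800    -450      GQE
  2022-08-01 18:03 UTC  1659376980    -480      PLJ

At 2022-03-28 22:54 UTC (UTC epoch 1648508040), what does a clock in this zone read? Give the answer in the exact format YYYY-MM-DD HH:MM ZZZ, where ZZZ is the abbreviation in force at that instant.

Query: 2022-03-28 22:54 UTC
Rule 2/4 (PLJ, -08:00): 2021-08-21 02:08 UTC ≤ query < 2022-03-29 02:10 UTC
22·60 + 54 - 480 = 894 min
894 = 0·1440 + 894; 894 = 14·60 + 54 → 14:54, same day
→ 2022-03-28 14:54 PLJ

2022-03-28 14:54 PLJ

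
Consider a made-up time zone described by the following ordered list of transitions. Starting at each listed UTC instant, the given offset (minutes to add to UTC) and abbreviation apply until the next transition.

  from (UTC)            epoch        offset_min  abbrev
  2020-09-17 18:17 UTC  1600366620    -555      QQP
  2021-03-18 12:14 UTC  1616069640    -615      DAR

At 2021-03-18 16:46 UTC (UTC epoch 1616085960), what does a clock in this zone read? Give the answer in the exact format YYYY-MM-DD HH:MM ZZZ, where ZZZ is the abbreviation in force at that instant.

Query: 2021-03-18 16:46 UTC
Rule 2/2 (DAR, -10:15): 2021-03-18 12:14 UTC ≤ query < +∞
16·60 + 46 - 615 = 391 min
391 = 0·1440 + 391; 391 = 6·60 + 31 → 06:31, same day
→ 2021-03-18 06:31 DAR

2021-03-18 06:31 DAR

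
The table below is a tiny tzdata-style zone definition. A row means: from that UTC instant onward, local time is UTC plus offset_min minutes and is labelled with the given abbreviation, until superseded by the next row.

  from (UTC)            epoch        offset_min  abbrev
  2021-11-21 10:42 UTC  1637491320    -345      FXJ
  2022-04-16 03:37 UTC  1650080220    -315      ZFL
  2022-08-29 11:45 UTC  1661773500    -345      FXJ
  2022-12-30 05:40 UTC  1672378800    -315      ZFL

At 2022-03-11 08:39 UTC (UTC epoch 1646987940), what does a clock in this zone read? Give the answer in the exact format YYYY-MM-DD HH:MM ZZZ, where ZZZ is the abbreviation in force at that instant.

2022-03-11 02:54 FXJ

Query: 2022-03-11 08:39 UTC
Rule 1/4 (FXJ, -05:45): 2021-11-21 10:42 UTC ≤ query < 2022-04-16 03:37 UTC
8·60 + 39 - 345 = 174 min
174 = 0·1440 + 174; 174 = 2·60 + 54 → 02:54, same day
→ 2022-03-11 02:54 FXJ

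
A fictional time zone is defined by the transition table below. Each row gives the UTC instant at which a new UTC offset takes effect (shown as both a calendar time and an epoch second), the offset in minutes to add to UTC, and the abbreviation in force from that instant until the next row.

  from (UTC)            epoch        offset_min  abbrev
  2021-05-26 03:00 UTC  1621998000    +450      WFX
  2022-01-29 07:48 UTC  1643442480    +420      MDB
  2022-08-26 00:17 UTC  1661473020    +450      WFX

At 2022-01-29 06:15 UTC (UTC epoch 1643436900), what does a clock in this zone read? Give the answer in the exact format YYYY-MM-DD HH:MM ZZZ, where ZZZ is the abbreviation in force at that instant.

Query: 2022-01-29 06:15 UTC
Rule 1/3 (WFX, +07:30): 2021-05-26 03:00 UTC ≤ query < 2022-01-29 07:48 UTC
6·60 + 15 + 450 = 825 min
825 = 0·1440 + 825; 825 = 13·60 + 45 → 13:45, same day
→ 2022-01-29 13:45 WFX

2022-01-29 13:45 WFX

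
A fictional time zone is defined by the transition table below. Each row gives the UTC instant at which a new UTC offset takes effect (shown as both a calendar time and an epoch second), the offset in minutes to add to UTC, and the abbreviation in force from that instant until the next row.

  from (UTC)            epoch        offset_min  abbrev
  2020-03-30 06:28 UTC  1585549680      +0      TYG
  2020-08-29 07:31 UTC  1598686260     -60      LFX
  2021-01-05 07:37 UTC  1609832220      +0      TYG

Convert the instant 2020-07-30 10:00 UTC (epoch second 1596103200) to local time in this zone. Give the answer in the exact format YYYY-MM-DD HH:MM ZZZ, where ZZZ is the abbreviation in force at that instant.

2020-07-30 10:00 TYG

Query: 2020-07-30 10:00 UTC
Rule 1/3 (TYG, +00:00): 2020-03-30 06:28 UTC ≤ query < 2020-08-29 07:31 UTC
10·60 + 0 + 0 = 600 min
600 = 0·1440 + 600; 600 = 10·60 + 0 → 10:00, same day
→ 2020-07-30 10:00 TYG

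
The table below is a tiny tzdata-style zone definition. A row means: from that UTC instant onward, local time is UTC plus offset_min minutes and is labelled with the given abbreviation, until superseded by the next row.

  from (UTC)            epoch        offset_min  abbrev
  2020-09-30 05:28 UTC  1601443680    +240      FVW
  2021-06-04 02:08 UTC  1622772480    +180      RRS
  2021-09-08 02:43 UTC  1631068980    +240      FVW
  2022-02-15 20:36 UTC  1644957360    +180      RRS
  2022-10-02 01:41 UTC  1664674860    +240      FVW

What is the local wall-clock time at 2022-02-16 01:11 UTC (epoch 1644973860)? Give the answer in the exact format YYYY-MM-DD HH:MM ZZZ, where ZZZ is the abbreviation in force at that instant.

Query: 2022-02-16 01:11 UTC
Rule 4/5 (RRS, +03:00): 2022-02-15 20:36 UTC ≤ query < 2022-10-02 01:41 UTC
1·60 + 11 + 180 = 251 min
251 = 0·1440 + 251; 251 = 4·60 + 11 → 04:11, same day
→ 2022-02-16 04:11 RRS

2022-02-16 04:11 RRS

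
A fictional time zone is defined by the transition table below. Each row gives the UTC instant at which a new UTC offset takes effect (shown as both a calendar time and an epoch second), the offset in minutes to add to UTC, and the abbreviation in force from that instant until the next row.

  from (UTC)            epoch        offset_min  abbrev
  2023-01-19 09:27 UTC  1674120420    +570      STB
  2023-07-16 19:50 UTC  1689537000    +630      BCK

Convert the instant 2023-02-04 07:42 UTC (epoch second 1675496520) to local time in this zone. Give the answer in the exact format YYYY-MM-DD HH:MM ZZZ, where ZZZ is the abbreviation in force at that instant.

Query: 2023-02-04 07:42 UTC
Rule 1/2 (STB, +09:30): 2023-01-19 09:27 UTC ≤ query < 2023-07-16 19:50 UTC
7·60 + 42 + 570 = 1032 min
1032 = 0·1440 + 1032; 1032 = 17·60 + 12 → 17:12, same day
→ 2023-02-04 17:12 STB

2023-02-04 17:12 STB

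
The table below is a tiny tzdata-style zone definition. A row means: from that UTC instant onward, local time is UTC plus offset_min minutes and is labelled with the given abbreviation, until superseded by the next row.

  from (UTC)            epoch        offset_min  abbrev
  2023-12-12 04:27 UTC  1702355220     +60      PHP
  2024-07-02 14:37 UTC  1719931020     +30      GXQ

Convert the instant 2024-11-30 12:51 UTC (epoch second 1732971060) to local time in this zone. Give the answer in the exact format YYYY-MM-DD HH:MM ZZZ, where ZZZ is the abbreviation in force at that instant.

2024-11-30 13:21 GXQ

Query: 2024-11-30 12:51 UTC
Rule 2/2 (GXQ, +00:30): 2024-07-02 14:37 UTC ≤ query < +∞
12·60 + 51 + 30 = 801 min
801 = 0·1440 + 801; 801 = 13·60 + 21 → 13:21, same day
→ 2024-11-30 13:21 GXQ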